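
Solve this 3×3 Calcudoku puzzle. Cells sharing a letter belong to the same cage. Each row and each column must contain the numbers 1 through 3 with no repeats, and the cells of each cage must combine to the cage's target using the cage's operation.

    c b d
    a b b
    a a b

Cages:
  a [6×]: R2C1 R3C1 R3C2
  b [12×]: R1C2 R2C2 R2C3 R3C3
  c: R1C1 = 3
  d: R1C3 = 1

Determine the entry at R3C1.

Cage c is given; hence R1C1 = 3.
D is a freebie; hence R1C3 = 1.
Row 1 now contains 1, which forces R1C2 = 2.
Cage b has product 12, which forces R2C2 = 1.
The 3 cells of cage a must have product 6; hence R3C2 = 3.
Row 3 now contains 3, leaving R3C3 = 2.
Row 2 now contains 1, which forces R2C1 = 2.
Column 3 already has 2, which forces R2C3 = 3.
2 is placed in row 3; hence R3C1 = 1.
Filled in: 3 2 1 / 2 1 3 / 1 3 2.

1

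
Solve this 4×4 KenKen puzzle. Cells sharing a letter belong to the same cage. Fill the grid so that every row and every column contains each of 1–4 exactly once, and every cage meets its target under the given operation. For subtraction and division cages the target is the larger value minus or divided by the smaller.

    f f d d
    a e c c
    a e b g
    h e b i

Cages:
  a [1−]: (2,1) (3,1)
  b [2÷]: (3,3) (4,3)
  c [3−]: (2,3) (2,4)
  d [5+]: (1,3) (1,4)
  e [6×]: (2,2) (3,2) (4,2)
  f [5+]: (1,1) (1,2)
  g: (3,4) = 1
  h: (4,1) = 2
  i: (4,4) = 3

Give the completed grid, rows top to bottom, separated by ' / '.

G is a freebie, leaving (3,4) = 1.
Cage h is given, leaving (4,1) = 2.
Cage i is a single given cell, leaving (4,4) = 3.
Cage c's pair has difference 3, leaving (2,3) = 1.
Column 4 now contains 1; hence (2,4) = 4.
Cage b needs two cells with quotient 2, which forces (3,3) = 2.
Row 4 now contains 3, which forces (4,2) = 1.
Column 3 already has 1, so (4,3) = 4.
Column 3 already has 1, so (1,3) = 3.
Column 4 already has 4, which forces (1,4) = 2.
4 is placed in row 2, so (2,1) = 3.
Cage e needs product 6, leaving (2,2) = 2.
The two cells of cage a must have difference 1, leaving (3,1) = 4.
2 is placed in row 3; hence (3,2) = 3.
3 is placed in row 1, which forces (1,1) = 1.
Row 1 now contains 2, leaving (1,2) = 4.

1 4 3 2 / 3 2 1 4 / 4 3 2 1 / 2 1 4 3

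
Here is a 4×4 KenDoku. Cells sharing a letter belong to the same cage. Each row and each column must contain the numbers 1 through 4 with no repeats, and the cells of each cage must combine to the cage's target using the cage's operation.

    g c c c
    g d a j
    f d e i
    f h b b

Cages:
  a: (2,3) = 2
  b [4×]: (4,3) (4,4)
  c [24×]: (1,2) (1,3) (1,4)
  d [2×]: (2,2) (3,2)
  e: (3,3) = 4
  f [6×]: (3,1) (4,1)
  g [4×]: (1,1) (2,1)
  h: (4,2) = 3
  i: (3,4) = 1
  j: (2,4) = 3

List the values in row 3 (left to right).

A is a freebie, leaving (2,3) = 2.
Cage j is a single given cell; hence (2,4) = 3.
Cage e is given; hence (3,3) = 4.
Cage i is a single given cell; hence (3,4) = 1.
H is a freebie, leaving (4,2) = 3.
Column 3 already has 4; hence (4,3) = 1.
1 is placed in column 4; hence (4,4) = 4.
Cage c needs product 24, leaving (1,2) = 4.
Column 3 already has 4, which forces (1,3) = 3.
Column 4 now contains 4; hence (1,4) = 2.
Row 2 now contains 2, which forces (2,2) = 1.
The two cells of cage f must have product 6; hence (3,1) = 3.
1 is placed in row 3, so (3,2) = 2.
Row 4 already has 3; hence (4,1) = 2.
Row 1 already has 4, leaving (1,1) = 1.
Row 2 now contains 1, leaving (2,1) = 4.
The full grid is 1 4 3 2 / 4 1 2 3 / 3 2 4 1 / 2 3 1 4.

3 2 4 1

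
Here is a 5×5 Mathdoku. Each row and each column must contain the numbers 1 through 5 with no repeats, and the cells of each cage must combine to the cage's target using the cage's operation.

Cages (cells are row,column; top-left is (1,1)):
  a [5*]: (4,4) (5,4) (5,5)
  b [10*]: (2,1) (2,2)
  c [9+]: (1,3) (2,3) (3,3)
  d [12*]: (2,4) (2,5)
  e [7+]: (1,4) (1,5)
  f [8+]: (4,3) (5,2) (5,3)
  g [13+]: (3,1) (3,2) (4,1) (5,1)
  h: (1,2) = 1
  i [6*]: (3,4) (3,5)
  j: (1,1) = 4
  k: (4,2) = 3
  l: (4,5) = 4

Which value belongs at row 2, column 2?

J is a freebie, so (1,1) = 4.
Cage h is given, so (1,2) = 1.
K is a freebie, which forces (4,2) = 3.
Cage a has product 5; hence (4,4) = 1.
L is a freebie, so (4,5) = 4.
Cage a needs product 5, leaving (5,4) = 5.
Cage a needs product 5, leaving (5,5) = 1.
Cage e needs two cells with sum 7; hence (1,4) = 2.
The two cells of cage e must have sum 7; hence (1,5) = 5.
The two cells of cage d must have product 12, leaving (2,4) = 4.
4 is placed in column 5, which forces (2,5) = 3.
Cage g has sum 13, so (3,1) = 1.
2 is placed in column 4; hence (3,4) = 3.
Column 5 already has 3; hence (3,5) = 2.
Cage g needs sum 13; hence (4,1) = 5.
The 3 cells of cage f must have sum 8, so (4,3) = 2.
Cage f needs sum 8, leaving (5,2) = 2.
Cage f needs sum 8; hence (5,3) = 4.
Row 1 already has 5, so (1,3) = 3.
Column 1 already has 5; hence (2,1) = 2.
Column 2 already has 2, leaving (2,2) = 5.
Cage c needs sum 9; hence (2,3) = 1.
The 4 cells of cage g must have sum 13, which forces (3,2) = 4.
Column 3 now contains 4, leaving (3,3) = 5.
Row 5 now contains 2, which forces (5,1) = 3.
The full grid is 4 1 3 2 5 / 2 5 1 4 3 / 1 4 5 3 2 / 5 3 2 1 4 / 3 2 4 5 1.

5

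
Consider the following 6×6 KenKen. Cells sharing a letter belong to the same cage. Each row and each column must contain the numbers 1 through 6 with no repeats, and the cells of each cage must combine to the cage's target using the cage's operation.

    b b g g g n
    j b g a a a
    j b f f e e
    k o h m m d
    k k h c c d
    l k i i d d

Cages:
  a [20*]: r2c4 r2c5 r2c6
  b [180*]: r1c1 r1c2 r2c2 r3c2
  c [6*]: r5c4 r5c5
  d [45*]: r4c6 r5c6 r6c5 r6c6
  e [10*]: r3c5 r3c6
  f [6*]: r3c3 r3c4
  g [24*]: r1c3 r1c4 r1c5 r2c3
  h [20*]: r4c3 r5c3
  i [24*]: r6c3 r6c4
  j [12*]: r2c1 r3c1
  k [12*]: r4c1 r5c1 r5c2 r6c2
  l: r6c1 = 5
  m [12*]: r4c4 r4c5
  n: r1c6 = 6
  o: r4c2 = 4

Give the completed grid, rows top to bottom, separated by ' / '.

Cage n is given, so r1c6 = 6.
Cage o is given, so r4c2 = 4.
Row 4 now contains 4, which forces r4c3 = 5.
Column 3 now contains 5, leaving r5c3 = 4.
Cage l is given, leaving r6c1 = 5.
Column 3 now contains 4, which forces r6c3 = 6.
6 is placed in row 6; hence r6c4 = 4.
Cage d needs product 45, which forces r6c5 = 3.
Row 6 already has 5; hence r6c6 = 1.
Cage g has product 24, so r1c5 = 4.
1 is placed in column 6, so r4c6 = 3.
Cage d has product 45, so r5c6 = 5.
Row 6 now contains 1; hence r6c2 = 2.
The 4 cells of cage b must have product 180; hence r1c1 = 2.
Column 6 already has 5; hence r2c6 = 4.
Cage e needs two cells with product 10, which forces r3c5 = 5.
Column 6 already has 5, so r3c6 = 2.
Column 1 already has 2, which forces r4c1 = 1.
Cage j's pair has product 12, leaving r2c1 = 3.
Cage g needs product 24; hence r2c3 = 2.
The 3 cells of cage a must have product 20; hence r2c4 = 5.
Column 5 now contains 5, which forces r2c5 = 1.
Cage j needs two cells with product 12, which forces r3c1 = 4.
Cage f needs two cells with product 6, so r3c3 = 1.
The two cells of cage f must have product 6; hence r3c4 = 6.
Column 4 now contains 6, which forces r4c4 = 2.
Row 4 now contains 2, which forces r4c5 = 6.
The 4 cells of cage k must have product 12, which forces r5c1 = 6.
Cage k has product 12, which forces r5c2 = 1.
Row 5 already has 1, leaving r5c4 = 3.
Column 5 already has 6, which forces r5c5 = 2.
Cage b has product 180; hence r1c2 = 5.
Column 3 now contains 1; hence r1c3 = 3.
Column 4 already has 3; hence r1c4 = 1.
Row 2 now contains 5; hence r2c2 = 6.
Row 3 now contains 6, so r3c2 = 3.

2 5 3 1 4 6 / 3 6 2 5 1 4 / 4 3 1 6 5 2 / 1 4 5 2 6 3 / 6 1 4 3 2 5 / 5 2 6 4 3 1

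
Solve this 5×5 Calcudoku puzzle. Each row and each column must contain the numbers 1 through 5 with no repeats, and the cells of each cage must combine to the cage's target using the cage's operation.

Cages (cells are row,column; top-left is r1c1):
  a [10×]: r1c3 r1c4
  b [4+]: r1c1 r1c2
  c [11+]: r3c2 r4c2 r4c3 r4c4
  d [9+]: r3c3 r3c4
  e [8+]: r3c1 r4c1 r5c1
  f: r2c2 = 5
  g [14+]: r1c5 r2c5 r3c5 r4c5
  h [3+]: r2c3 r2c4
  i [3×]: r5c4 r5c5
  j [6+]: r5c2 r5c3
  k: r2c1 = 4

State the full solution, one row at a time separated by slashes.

Cage k is a single given cell, which forces r2c1 = 4.
Cage f is a single given cell, so r2c2 = 5.
In row 1, 4 can only go at r1c5, so r1c5 = 4.
In row 2, 3 can only go at r2c5, so r2c5 = 3.
Cage i's pair has product 3, so r5c4 = 3.
3 is placed in column 5, so r5c5 = 1.
Row 3 needs a 3, and only r3c2 is open for it.
Cage b needs two cells with sum 4, so r1c1 = 3.
Column 2 already has 3; hence r1c2 = 1.
In row 3, 1 can only go at r3c1, so r3c1 = 1.
The only place for 2 in row 3 is r3c5.
Column 5 already has 2, which forces r4c5 = 5.
5 is placed in row 4, which forces r4c1 = 2.
Cage c needs sum 11, so r4c2 = 4.
Cage c needs sum 11, which forces r4c3 = 3.
5 is placed in row 4; hence r4c4 = 1.
Cage e needs sum 8; hence r5c1 = 5.
Column 2 already has 4, leaving r5c2 = 2.
Row 5 already has 2; hence r5c3 = 4.
Cage h's pair has sum 3, so r2c3 = 1.
Column 4 now contains 1, so r2c4 = 2.
Column 3 already has 4; hence r3c3 = 5.
Cage d needs two cells with sum 9, so r3c4 = 4.
Column 3 now contains 5, so r1c3 = 2.
Column 4 already has 2, leaving r1c4 = 5.

3 1 2 5 4 / 4 5 1 2 3 / 1 3 5 4 2 / 2 4 3 1 5 / 5 2 4 3 1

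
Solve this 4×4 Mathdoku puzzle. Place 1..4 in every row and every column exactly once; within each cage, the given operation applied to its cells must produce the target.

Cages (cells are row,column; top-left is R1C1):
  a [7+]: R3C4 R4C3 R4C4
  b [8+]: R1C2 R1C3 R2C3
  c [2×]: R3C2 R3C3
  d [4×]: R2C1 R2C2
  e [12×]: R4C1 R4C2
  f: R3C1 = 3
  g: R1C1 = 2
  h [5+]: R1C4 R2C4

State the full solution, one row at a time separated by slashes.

Cage g is a single given cell, leaving R1C1 = 2.
Cage f is a single given cell, so R3C1 = 3.
Column 1 now contains 3, which forces R4C1 = 4.
Row 4 now contains 4, which forces R4C2 = 3.
4 is placed in column 1, so R2C1 = 1.
Cage d needs two cells with product 4, so R2C2 = 4.
4 is placed in row 2; hence R2C3 = 3.
4 is placed in row 2; hence R2C4 = 2.
Cage a needs sum 7, so R3C4 = 4.
Column 4 already has 2; hence R4C4 = 1.
4 is placed in column 2, leaving R1C2 = 1.
The 3 cells of cage b must have sum 8; hence R1C3 = 4.
Column 4 now contains 1; hence R1C4 = 3.
Column 2 already has 1; hence R3C2 = 2.
2 is placed in row 3, so R3C3 = 1.
Row 4 now contains 1, so R4C3 = 2.

2 1 4 3 / 1 4 3 2 / 3 2 1 4 / 4 3 2 1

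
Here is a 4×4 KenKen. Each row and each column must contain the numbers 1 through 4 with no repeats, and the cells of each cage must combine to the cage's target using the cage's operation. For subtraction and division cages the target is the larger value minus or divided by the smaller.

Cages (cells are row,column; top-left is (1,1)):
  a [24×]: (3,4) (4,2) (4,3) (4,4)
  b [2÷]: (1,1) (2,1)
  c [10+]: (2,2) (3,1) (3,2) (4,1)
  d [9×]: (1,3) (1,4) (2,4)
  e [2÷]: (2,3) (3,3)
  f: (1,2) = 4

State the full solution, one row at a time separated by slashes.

2 4 3 1 / 1 2 4 3 / 3 1 2 4 / 4 3 1 2

F is a freebie, so (1,2) = 4.
The 3 cells of cage d must have product 9; hence (1,3) = 3.
Cage d has product 9, leaving (1,4) = 1.
Cage d needs product 9; hence (2,4) = 3.
Row 1 already has 1, which forces (1,1) = 2.
Cage a needs product 24, which forces (4,2) = 3.
Cage a needs product 24, leaving (4,3) = 1.
Cage c needs sum 10, so (3,1) = 3.
Row 4 already has 1, so (4,1) = 4.
Row 4 already has 4; hence (4,4) = 2.
4 is placed in column 1; hence (2,1) = 1.
Row 2 now contains 1, which forces (2,2) = 2.
Row 2 now contains 2, leaving (2,3) = 4.
Column 2 already has 2, which forces (3,2) = 1.
Column 3 now contains 4; hence (3,3) = 2.
Column 4 now contains 2, so (3,4) = 4.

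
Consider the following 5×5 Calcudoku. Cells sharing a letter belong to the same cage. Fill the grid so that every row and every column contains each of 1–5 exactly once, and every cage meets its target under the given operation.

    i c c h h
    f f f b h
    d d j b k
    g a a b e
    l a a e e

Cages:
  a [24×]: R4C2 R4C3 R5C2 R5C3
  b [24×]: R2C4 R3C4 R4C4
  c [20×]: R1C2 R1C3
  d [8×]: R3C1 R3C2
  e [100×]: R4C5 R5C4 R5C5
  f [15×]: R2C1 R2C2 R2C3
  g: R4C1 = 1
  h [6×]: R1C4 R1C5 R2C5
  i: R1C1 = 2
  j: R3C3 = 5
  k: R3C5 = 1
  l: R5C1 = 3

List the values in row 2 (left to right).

Cage i is given; hence R1C1 = 2.
2 is placed in column 1; hence R3C1 = 4.
4 is placed in row 3; hence R3C2 = 2.
Cage j is a single given cell; hence R3C3 = 5.
Row 3 already has 2; hence R3C4 = 3.
K is a freebie, so R3C5 = 1.
Cage g is a single given cell, so R4C1 = 1.
The 3 cells of cage e must have product 100; hence R4C5 = 5.
L is a freebie, so R5C1 = 3.
Cage e has product 100, so R5C4 = 5.
Cage e needs product 100, so R5C5 = 4.
Cage c's pair has product 20, so R1C2 = 5.
5 is placed in column 3, which forces R1C3 = 4.
Column 4 now contains 3, leaving R1C4 = 1.
Column 5 now contains 1, so R1C5 = 3.
3 is placed in column 1, leaving R2C1 = 5.
The 3 cells of cage h must have product 6; hence R2C5 = 2.
Column 3 now contains 4; hence R4C3 = 3.
Row 5 now contains 4, so R5C2 = 1.
The 4 cells of cage a must have product 24, which forces R5C3 = 2.
Column 2 now contains 1; hence R2C2 = 3.
Column 3 already has 3, which forces R2C3 = 1.
2 is placed in row 2; hence R2C4 = 4.
3 is placed in row 4, leaving R4C2 = 4.
The 3 cells of cage b must have product 24, leaving R4C4 = 2.
Filled in: 2 5 4 1 3 / 5 3 1 4 2 / 4 2 5 3 1 / 1 4 3 2 5 / 3 1 2 5 4.

5 3 1 4 2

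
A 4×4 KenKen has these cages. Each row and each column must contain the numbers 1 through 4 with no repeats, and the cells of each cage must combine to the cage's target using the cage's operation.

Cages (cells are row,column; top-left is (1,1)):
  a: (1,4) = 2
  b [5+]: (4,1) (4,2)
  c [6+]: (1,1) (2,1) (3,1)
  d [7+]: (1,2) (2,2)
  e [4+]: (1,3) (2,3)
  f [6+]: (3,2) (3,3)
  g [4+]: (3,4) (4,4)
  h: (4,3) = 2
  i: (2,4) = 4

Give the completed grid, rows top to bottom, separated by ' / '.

1 4 3 2 / 2 3 1 4 / 3 2 4 1 / 4 1 2 3

Cage a is given; hence (1,4) = 2.
I is a freebie; hence (2,4) = 4.
Cage h is given, so (4,3) = 2.
Cage d needs two cells with sum 7, which forces (1,2) = 4.
4 is placed in row 2; hence (2,2) = 3.
3 is placed in row 2, so (2,3) = 1.
Cage f needs two cells with sum 6; hence (3,2) = 2.
Column 3 already has 2, leaving (3,3) = 4.
Column 2 already has 4, which forces (4,2) = 1.
Row 4 already has 1, leaving (4,4) = 3.
Column 3 already has 1, so (1,3) = 3.
1 is placed in row 2, so (2,1) = 2.
Column 4 already has 3, so (3,4) = 1.
Row 4 already has 1, leaving (4,1) = 4.
Row 1 already has 3, leaving (1,1) = 1.
Row 3 now contains 1; hence (3,1) = 3.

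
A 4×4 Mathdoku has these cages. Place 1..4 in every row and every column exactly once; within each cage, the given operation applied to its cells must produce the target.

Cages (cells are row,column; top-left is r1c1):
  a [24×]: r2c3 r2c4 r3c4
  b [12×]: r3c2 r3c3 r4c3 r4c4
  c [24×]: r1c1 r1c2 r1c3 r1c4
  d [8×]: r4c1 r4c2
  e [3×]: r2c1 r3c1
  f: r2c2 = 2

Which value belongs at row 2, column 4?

Cage f is a single given cell, leaving r2c2 = 2.
Column 2 already has 2, which forces r4c2 = 4.
The 3 cells of cage a must have product 24, which forces r3c4 = 2.
Row 4 now contains 4, so r4c1 = 2.
The 4 cells of cage c must have product 24, leaving r1c3 = 2.
Cage b has product 12, leaving r3c2 = 1.
Row 3 already has 2, which forces r3c3 = 4.
Column 2 now contains 1, which forces r1c2 = 3.
Cage e needs two cells with product 3, leaving r2c1 = 1.
4 is placed in column 3, so r2c3 = 3.
Cage a needs product 24; hence r2c4 = 4.
Row 3 now contains 1; hence r3c1 = 3.
3 is placed in column 3; hence r4c3 = 1.
Row 4 now contains 1, leaving r4c4 = 3.
Column 1 already has 1; hence r1c1 = 4.
4 is placed in column 4, so r1c4 = 1.
Filled in: 4 3 2 1 / 1 2 3 4 / 3 1 4 2 / 2 4 1 3.

4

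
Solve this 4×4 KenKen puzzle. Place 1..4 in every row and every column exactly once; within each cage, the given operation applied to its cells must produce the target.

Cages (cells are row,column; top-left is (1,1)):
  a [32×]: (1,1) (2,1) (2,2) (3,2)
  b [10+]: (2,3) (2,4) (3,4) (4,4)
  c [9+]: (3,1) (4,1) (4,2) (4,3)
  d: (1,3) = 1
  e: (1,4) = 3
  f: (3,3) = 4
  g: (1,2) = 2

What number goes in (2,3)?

3

G is a freebie, so (1,2) = 2.
Cage d is a single given cell, leaving (1,3) = 1.
E is a freebie; hence (1,4) = 3.
Cage f is given, which forces (3,3) = 4.
Row 1 now contains 1, which forces (1,1) = 4.
Cage a has product 32, which forces (2,1) = 2.
Cage a needs product 32, which forces (2,2) = 4.
The 4 cells of cage b must have sum 10, so (2,3) = 3.
Row 2 now contains 4, leaving (2,4) = 1.
Row 3 already has 4, so (3,2) = 1.
Column 4 already has 1, so (3,4) = 2.
2 is placed in column 1, so (4,1) = 1.
Column 2 now contains 1; hence (4,2) = 3.
3 is placed in column 3, so (4,3) = 2.
2 is placed in column 4, which forces (4,4) = 4.
Row 3 already has 1, leaving (3,1) = 3.
Completed grid: 4 2 1 3 / 2 4 3 1 / 3 1 4 2 / 1 3 2 4.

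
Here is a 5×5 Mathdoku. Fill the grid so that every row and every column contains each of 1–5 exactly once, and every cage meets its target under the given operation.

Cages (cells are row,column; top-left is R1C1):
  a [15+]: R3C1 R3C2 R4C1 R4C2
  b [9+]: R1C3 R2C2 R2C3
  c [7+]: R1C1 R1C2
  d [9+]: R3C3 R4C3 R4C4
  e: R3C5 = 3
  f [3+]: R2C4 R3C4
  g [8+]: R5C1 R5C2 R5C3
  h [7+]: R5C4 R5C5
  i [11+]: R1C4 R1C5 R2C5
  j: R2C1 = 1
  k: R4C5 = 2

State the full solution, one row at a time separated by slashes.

4 3 2 5 1 / 1 4 3 2 5 / 5 2 4 1 3 / 3 5 1 4 2 / 2 1 5 3 4

Cage j is a single given cell; hence R2C1 = 1.
1 is placed in row 2, so R2C4 = 2.
Column 4 already has 2, so R3C4 = 1.
E is a freebie, which forces R3C5 = 3.
K is a freebie, leaving R4C5 = 2.
Cage i has sum 11, leaving R1C4 = 5.
Cage i has sum 11; hence R1C5 = 1.
The 3 cells of cage i must have sum 11, which forces R2C5 = 5.
Cage h's pair has sum 7, which forces R5C4 = 3.
Cage h needs two cells with sum 7, so R5C5 = 4.
Row 1 already has 1, so R1C3 = 2.
Column 3 now contains 2, which forces R3C3 = 4.
Column 4 now contains 3, which forces R4C4 = 4.
Cage b has sum 9; hence R2C2 = 4.
Column 3 already has 4; hence R2C3 = 3.
Cage d has sum 9, so R4C3 = 1.
1 is placed in column 3, leaving R5C3 = 5.
Cage c's pair has sum 7, which forces R1C1 = 4.
4 is placed in column 2, leaving R1C2 = 3.
Column 2 already has 3, so R4C2 = 5.
Row 5 now contains 5, which forces R5C1 = 2.
The 3 cells of cage g must have sum 8, leaving R5C2 = 1.
Column 1 already has 2, leaving R3C1 = 5.
Column 2 already has 5; hence R3C2 = 2.
5 is placed in row 4, leaving R4C1 = 3.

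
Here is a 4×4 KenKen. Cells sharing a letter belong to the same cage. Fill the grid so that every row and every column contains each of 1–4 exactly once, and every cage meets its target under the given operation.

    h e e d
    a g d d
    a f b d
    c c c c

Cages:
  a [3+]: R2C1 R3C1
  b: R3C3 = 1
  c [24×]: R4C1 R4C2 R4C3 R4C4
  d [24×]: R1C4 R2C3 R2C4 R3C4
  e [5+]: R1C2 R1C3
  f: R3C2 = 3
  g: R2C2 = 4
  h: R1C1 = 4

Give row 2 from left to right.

1 4 2 3

H is a freebie, so R1C1 = 4.
Cage g is given, so R2C2 = 4.
Cage f is a single given cell, so R3C2 = 3.
Cage b is a single given cell; hence R3C3 = 1.
Cage e's pair has sum 5, leaving R1C2 = 2.
The two cells of cage e must have sum 5, so R1C3 = 3.
Row 1 now contains 3; hence R1C4 = 1.
The two cells of cage a must have sum 3; hence R2C1 = 1.
Column 3 now contains 3, so R2C3 = 2.
2 is placed in row 2, which forces R2C4 = 3.
1 is placed in row 3, so R3C1 = 2.
Cage d needs product 24, which forces R3C4 = 4.
Column 1 now contains 2, leaving R4C1 = 3.
Column 2 already has 2, which forces R4C2 = 1.
Column 3 now contains 2, so R4C3 = 4.
4 is placed in column 4; hence R4C4 = 2.
Filled in: 4 2 3 1 / 1 4 2 3 / 2 3 1 4 / 3 1 4 2.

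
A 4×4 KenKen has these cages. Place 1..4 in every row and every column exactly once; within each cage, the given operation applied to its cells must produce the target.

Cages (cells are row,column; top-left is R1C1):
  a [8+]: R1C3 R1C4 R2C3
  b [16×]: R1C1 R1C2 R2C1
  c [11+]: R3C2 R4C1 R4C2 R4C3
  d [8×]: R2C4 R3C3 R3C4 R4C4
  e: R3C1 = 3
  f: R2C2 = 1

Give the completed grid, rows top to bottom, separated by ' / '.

1 4 2 3 / 4 1 3 2 / 3 2 1 4 / 2 3 4 1

Cage f is given, leaving R2C2 = 1.
Cage e is a single given cell; hence R3C1 = 3.
The 4 cells of cage d must have product 8, leaving R3C3 = 1.
The 4 cells of cage d must have product 8, leaving R4C4 = 1.
The 4 cells of cage c must have sum 11, which forces R3C2 = 2.
Row 3 already has 2; hence R3C4 = 4.
Cage b needs product 16, which forces R1C1 = 1.
Column 2 already has 2; hence R1C2 = 4.
4 is placed in row 1; hence R1C3 = 2.
Row 1 now contains 2, leaving R1C4 = 3.
Cage b needs product 16, which forces R2C1 = 4.
Column 3 now contains 2, leaving R2C3 = 3.
Column 4 already has 4, which forces R2C4 = 2.
Column 1 already has 4, leaving R4C1 = 2.
4 is placed in column 2, leaving R4C2 = 3.
3 is placed in column 3, leaving R4C3 = 4.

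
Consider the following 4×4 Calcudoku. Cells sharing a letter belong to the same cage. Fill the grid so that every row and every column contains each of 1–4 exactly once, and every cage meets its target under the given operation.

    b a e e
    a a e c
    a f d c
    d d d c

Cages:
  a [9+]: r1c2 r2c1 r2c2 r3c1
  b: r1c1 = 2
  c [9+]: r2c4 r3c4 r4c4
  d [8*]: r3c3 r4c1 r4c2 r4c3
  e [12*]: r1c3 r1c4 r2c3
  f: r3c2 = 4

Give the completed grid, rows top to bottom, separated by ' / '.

B is a freebie, which forces r1c1 = 2.
Cage f is given, which forces r3c2 = 4.
Cage d has product 8, leaving r3c3 = 1.
Cage a has sum 9, which forces r1c2 = 3.
Row 1 already has 3, leaving r1c3 = 4.
Cage e needs product 12; hence r1c4 = 1.
The 4 cells of cage a must have sum 9, leaving r2c1 = 1.
Cage a needs sum 9, so r2c2 = 2.
Column 3 now contains 4; hence r2c3 = 3.
Row 2 now contains 3, leaving r2c4 = 4.
Row 3 already has 1, which forces r3c1 = 3.
Row 3 already has 3, which forces r3c4 = 2.
Column 1 already has 1, leaving r4c1 = 4.
Column 2 already has 2; hence r4c2 = 1.
Column 3 now contains 4; hence r4c3 = 2.
Column 4 now contains 2, leaving r4c4 = 3.

2 3 4 1 / 1 2 3 4 / 3 4 1 2 / 4 1 2 3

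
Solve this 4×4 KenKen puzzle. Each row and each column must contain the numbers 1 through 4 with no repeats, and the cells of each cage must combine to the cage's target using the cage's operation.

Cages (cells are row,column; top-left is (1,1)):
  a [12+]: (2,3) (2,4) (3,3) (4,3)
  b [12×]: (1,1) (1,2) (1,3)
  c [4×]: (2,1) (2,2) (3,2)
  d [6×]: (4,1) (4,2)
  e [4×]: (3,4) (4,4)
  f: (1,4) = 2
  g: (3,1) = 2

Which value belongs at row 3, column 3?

Cage f is given, so (1,4) = 2.
Cage g is given; hence (3,1) = 2.
Row 3 already has 2, so (3,2) = 1.
Row 3 already has 1, which forces (3,4) = 4.
2 is placed in column 1, leaving (4,1) = 3.
Row 4 already has 3, leaving (4,2) = 2.
4 is placed in column 4, so (4,4) = 1.
2 is placed in column 1, leaving (2,1) = 1.
1 is placed in column 2, which forces (2,2) = 4.
The 4 cells of cage a must have sum 12, leaving (2,3) = 2.
4 is placed in column 4, which forces (2,4) = 3.
Row 3 now contains 4, so (3,3) = 3.
1 is placed in row 4, which forces (4,3) = 4.
Column 1 now contains 1; hence (1,1) = 4.
Column 2 now contains 4, which forces (1,2) = 3.
4 is placed in column 3, which forces (1,3) = 1.
Filled in: 4 3 1 2 / 1 4 2 3 / 2 1 3 4 / 3 2 4 1.

3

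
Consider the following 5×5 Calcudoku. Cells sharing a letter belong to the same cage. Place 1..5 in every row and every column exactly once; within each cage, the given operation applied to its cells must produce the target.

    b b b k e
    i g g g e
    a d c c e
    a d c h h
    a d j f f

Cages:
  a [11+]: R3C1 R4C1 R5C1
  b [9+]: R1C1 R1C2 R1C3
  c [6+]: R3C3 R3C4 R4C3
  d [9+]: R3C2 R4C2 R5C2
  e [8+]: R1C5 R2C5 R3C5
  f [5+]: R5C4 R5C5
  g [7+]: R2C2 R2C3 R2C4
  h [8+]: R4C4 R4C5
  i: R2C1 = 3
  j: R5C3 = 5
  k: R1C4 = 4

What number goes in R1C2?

5

K is a freebie; hence R1C4 = 4.
I is a freebie, which forces R2C1 = 3.
J is a freebie, leaving R5C3 = 5.
In row 1, 2 can only go at R1C5, so R1C5 = 2.
The only place for 5 in row 2 is R2C5.
Column 5 already has 5; hence R3C5 = 1.
Cage h's pair has sum 8; hence R4C4 = 5.
Column 5 already has 5, which forces R4C5 = 3.
Column 5 already has 3, so R5C5 = 4.
The 3 cells of cage a must have sum 11, leaving R3C1 = 5.
The 3 cells of cage a must have sum 11, which forces R4C1 = 4.
Cage c needs sum 6; hence R4C3 = 1.
Row 5 already has 4, which forces R5C1 = 2.
Row 5 now contains 2, which forces R5C2 = 3.
Cage f's pair has sum 5; hence R5C4 = 1.
Column 1 now contains 5, which forces R1C1 = 1.
The 3 cells of cage b must have sum 9, which forces R1C2 = 5.
Column 3 now contains 1, leaving R1C3 = 3.
The 3 cells of cage g must have sum 7, which forces R2C2 = 1.
The 3 cells of cage g must have sum 7; hence R2C3 = 4.
Column 4 now contains 1, which forces R2C4 = 2.
Cage d needs sum 9, so R3C2 = 4.
3 is placed in column 3, leaving R3C3 = 2.
2 is placed in column 4; hence R3C4 = 3.
Row 4 already has 1; hence R4C2 = 2.
The full grid is 1 5 3 4 2 / 3 1 4 2 5 / 5 4 2 3 1 / 4 2 1 5 3 / 2 3 5 1 4.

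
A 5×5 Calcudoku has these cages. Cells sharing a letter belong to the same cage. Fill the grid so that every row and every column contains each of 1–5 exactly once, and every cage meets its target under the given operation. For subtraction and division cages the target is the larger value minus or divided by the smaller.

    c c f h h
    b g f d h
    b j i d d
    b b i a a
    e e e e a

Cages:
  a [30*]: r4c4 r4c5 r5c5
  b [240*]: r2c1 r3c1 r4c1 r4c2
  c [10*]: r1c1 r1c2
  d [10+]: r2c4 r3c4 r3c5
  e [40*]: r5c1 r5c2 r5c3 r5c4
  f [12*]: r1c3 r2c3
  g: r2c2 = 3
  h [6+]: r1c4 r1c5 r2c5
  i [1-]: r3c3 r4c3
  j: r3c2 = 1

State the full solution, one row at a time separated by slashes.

2 5 3 1 4 / 5 3 4 2 1 / 4 1 2 3 5 / 3 4 1 5 2 / 1 2 5 4 3

G is a freebie; hence r2c2 = 3.
3 is placed in row 2; hence r2c3 = 4.
Cage j is given, which forces r3c2 = 1.
The 4 cells of cage b must have product 240, leaving r4c2 = 4.
4 is placed in column 3, which forces r1c3 = 3.
Row 2 now contains 4; hence r2c1 = 5.
The 4 cells of cage b must have product 240, so r3c1 = 4.
Column 3 already has 3, leaving r3c3 = 2.
Cage b needs product 240, leaving r4c1 = 3.
2 is placed in column 3, leaving r4c3 = 1.
Column 3 already has 1; hence r5c3 = 5.
Column 1 already has 5, so r1c1 = 2.
The two cells of cage c must have product 10; hence r1c2 = 5.
Cage h has sum 6, leaving r1c4 = 1.
The 3 cells of cage h must have sum 6, leaving r1c5 = 4.
The 3 cells of cage d must have sum 10, so r2c4 = 2.
Cage h needs sum 6; hence r2c5 = 1.
2 is placed in column 4, so r4c4 = 5.
Row 4 now contains 5, leaving r4c5 = 2.
Cage e has product 40, so r5c1 = 1.
5 is placed in row 5, leaving r5c2 = 2.
Cage e has product 40, which forces r5c4 = 4.
The 3 cells of cage a must have product 30, so r5c5 = 3.
5 is placed in column 4; hence r3c4 = 3.
3 is placed in column 5, which forces r3c5 = 5.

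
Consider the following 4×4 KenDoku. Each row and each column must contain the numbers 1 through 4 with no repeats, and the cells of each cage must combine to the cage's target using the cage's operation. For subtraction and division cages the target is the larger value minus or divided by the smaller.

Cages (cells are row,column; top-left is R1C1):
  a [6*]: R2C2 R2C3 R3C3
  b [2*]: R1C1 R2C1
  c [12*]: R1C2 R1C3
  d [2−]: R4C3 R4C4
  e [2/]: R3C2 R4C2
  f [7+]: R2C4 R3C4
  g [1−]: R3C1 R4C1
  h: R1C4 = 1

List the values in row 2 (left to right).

Cage h is given, so R1C4 = 1.
1 is placed in row 1, leaving R1C1 = 2.
The two cells of cage b must have product 2; hence R2C1 = 1.
Cage a needs product 6, which forces R3C3 = 1.
Row 2 needs a 4, and only R2C4 is open for it.
4 is placed in column 4, leaving R3C4 = 3.
The two cells of cage d must have difference 2, leaving R4C3 = 4.
4 is placed in column 4; hence R4C4 = 2.
Cage c needs two cells with product 12, leaving R1C2 = 4.
4 is placed in column 3; hence R1C3 = 3.
Column 3 now contains 3, which forces R2C3 = 2.
Row 3 now contains 3, leaving R3C1 = 4.
Cage e needs two cells with quotient 2, leaving R3C2 = 2.
Row 4 now contains 4, leaving R4C1 = 3.
Row 4 now contains 2, leaving R4C2 = 1.
Row 2 now contains 2, leaving R2C2 = 3.
Filled in: 2 4 3 1 / 1 3 2 4 / 4 2 1 3 / 3 1 4 2.

1 3 2 4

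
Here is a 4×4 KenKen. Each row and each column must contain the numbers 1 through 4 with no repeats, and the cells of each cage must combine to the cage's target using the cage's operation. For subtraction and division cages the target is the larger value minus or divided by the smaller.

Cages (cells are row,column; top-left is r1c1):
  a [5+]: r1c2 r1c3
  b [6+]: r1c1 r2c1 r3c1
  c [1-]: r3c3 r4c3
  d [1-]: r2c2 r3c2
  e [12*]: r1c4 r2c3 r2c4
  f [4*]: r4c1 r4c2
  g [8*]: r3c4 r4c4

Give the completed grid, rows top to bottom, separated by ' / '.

In row 4, 3 can only go at r4c3, so r4c3 = 3.
Row 4 needs a 2, and only r4c4 is open for it.
Column 4 now contains 2, which forces r3c4 = 4.
Cage e has product 12; hence r2c3 = 4.
Row 3 now contains 4, so r3c3 = 2.
Cage a needs two cells with sum 5, so r1c2 = 4.
2 is placed in column 3, leaving r1c3 = 1.
1 is placed in row 1, which forces r1c4 = 3.
Cage d needs two cells with difference 1, so r2c2 = 2.
3 is placed in column 4, so r2c4 = 1.
4 is placed in column 2, so r4c2 = 1.
Row 1 now contains 3, leaving r1c1 = 2.
Row 2 now contains 1, leaving r2c1 = 3.
Cage b has sum 6, so r3c1 = 1.
Column 2 already has 1, which forces r3c2 = 3.
Row 4 now contains 1, so r4c1 = 4.

2 4 1 3 / 3 2 4 1 / 1 3 2 4 / 4 1 3 2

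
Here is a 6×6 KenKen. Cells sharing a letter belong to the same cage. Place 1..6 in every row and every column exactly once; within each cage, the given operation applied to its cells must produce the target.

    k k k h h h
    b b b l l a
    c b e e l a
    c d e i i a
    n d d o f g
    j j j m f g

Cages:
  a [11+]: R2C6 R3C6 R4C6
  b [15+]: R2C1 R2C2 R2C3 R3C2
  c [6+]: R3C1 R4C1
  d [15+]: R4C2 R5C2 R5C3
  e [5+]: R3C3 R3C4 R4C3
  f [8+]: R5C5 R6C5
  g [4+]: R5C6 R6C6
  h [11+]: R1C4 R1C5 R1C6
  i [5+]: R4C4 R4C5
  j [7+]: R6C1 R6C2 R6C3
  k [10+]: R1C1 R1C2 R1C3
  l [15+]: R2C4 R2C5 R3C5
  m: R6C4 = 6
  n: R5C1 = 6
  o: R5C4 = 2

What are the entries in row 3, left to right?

N is a freebie, leaving R5C1 = 6.
O is a freebie, so R5C4 = 2.
Cage m is a single given cell; hence R6C4 = 6.
Cage e has sum 5, which forces R3C3 = 3.
2 is placed in column 4, leaving R3C4 = 1.
The 3 cells of cage d must have sum 15, which forces R4C2 = 6.
Cage e has sum 5, so R4C3 = 1.
Cage i's pair has sum 5; hence R4C4 = 3.
Cage i needs two cells with sum 5; hence R4C5 = 2.
The two cells of cage c must have sum 6; hence R3C1 = 2.
Row 4 already has 2, leaving R4C1 = 4.
Row 4 now contains 4, leaving R4C6 = 5.
4 is placed in column 1; hence R6C1 = 1.
Row 6 now contains 1; hence R6C6 = 3.
Cage a needs sum 11; hence R2C6 = 2.
Cage a has sum 11, so R3C6 = 4.
Cage f's pair has sum 8; hence R5C5 = 3.
Column 6 already has 3, leaving R5C6 = 1.
Row 6 now contains 3; hence R6C5 = 5.
Cage h has sum 11, so R1C4 = 4.
Cage h needs sum 11, so R1C5 = 1.
Column 6 already has 1, leaving R1C6 = 6.
The 4 cells of cage b must have sum 15, which forces R2C2 = 1.
Cage l has sum 15, leaving R2C4 = 5.
The 3 cells of cage l must have sum 15, so R2C5 = 4.
4 is placed in row 3, leaving R3C2 = 5.
Column 5 already has 5, which forces R3C5 = 6.
Column 2 already has 5, leaving R5C2 = 4.
Row 5 now contains 4, which forces R5C3 = 5.
Column 2 already has 4, which forces R6C2 = 2.
Row 6 already has 2, which forces R6C3 = 4.
Cage k has sum 10, leaving R1C1 = 5.
Column 2 now contains 2, leaving R1C2 = 3.
Column 3 already has 5; hence R1C3 = 2.
5 is placed in row 2, so R2C1 = 3.
Row 2 now contains 4; hence R2C3 = 6.
Completed grid: 5 3 2 4 1 6 / 3 1 6 5 4 2 / 2 5 3 1 6 4 / 4 6 1 3 2 5 / 6 4 5 2 3 1 / 1 2 4 6 5 3.

2 5 3 1 6 4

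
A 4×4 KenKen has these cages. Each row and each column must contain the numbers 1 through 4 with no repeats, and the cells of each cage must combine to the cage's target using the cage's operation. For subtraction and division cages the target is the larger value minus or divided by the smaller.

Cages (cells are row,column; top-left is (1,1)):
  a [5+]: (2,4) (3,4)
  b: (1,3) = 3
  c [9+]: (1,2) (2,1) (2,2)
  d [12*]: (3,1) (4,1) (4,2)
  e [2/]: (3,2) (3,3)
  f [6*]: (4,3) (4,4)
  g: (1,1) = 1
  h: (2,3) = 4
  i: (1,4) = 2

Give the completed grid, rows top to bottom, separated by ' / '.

1 4 3 2 / 2 3 4 1 / 3 2 1 4 / 4 1 2 3

Cage g is given, so (1,1) = 1.
Cage b is a single given cell, which forces (1,3) = 3.
I is a freebie, leaving (1,4) = 2.
H is a freebie; hence (2,3) = 4.
Column 3 already has 3; hence (4,3) = 2.
Column 4 already has 2, which forces (4,4) = 3.
Row 1 now contains 2, so (1,2) = 4.
Column 4 now contains 3, so (2,4) = 1.
Cage d needs product 12, leaving (3,1) = 3.
Cage e's pair has quotient 2, which forces (3,2) = 2.
Column 3 already has 2, which forces (3,3) = 1.
The two cells of cage a must have sum 5, which forces (3,4) = 4.
Row 4 now contains 3; hence (4,1) = 4.
Cage d needs product 12, which forces (4,2) = 1.
3 is placed in column 1; hence (2,1) = 2.
Column 2 now contains 2; hence (2,2) = 3.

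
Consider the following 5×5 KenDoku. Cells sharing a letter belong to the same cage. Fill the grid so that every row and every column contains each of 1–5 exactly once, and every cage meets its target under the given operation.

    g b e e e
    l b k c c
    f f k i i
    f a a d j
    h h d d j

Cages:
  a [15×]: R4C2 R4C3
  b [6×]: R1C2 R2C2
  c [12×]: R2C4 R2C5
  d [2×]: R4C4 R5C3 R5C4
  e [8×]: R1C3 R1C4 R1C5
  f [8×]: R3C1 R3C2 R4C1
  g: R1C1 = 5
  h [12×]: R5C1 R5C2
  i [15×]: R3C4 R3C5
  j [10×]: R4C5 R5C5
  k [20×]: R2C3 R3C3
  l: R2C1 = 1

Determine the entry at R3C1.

G is a freebie, which forces R1C1 = 5.
Cage l is given, so R2C1 = 1.
Cage d has product 2, which forces R4C4 = 1.
Cage d has product 2, leaving R5C3 = 1.
The 3 cells of cage d must have product 2, so R5C4 = 2.
Row 5 now contains 2, which forces R5C5 = 5.
Cage e has product 8; hence R1C3 = 2.
Column 4 now contains 2, which forces R1C4 = 4.
Cage e has product 8, leaving R1C5 = 1.
Column 4 now contains 4, so R2C4 = 3.
Row 2 already has 3, which forces R2C5 = 4.
Cage f needs product 8; hence R3C2 = 1.
The two cells of cage i must have product 15, so R3C4 = 5.
Column 5 already has 5, leaving R3C5 = 3.
Column 5 already has 5; hence R4C5 = 2.
Row 1 now contains 2, which forces R1C2 = 3.
Row 2 already has 3, which forces R2C2 = 2.
4 is placed in row 2, so R2C3 = 5.
Cage f has product 8, leaving R3C1 = 2.
Row 3 already has 5, so R3C3 = 4.
2 is placed in row 4; hence R4C1 = 4.
Column 2 now contains 3, leaving R4C2 = 5.
Column 3 already has 5, so R4C3 = 3.
Column 1 now contains 4; hence R5C1 = 3.
Column 2 now contains 3, which forces R5C2 = 4.
Filled in: 5 3 2 4 1 / 1 2 5 3 4 / 2 1 4 5 3 / 4 5 3 1 2 / 3 4 1 2 5.

2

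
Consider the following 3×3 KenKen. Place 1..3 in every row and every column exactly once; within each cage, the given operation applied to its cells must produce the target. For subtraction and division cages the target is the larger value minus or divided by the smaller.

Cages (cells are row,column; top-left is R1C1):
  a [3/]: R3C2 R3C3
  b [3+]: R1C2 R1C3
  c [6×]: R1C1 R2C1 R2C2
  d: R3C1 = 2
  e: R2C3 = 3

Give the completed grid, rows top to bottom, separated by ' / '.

3 1 2 / 1 2 3 / 2 3 1

E is a freebie, leaving R2C3 = 3.
Cage d is a single given cell, so R3C1 = 2.
Column 3 already has 3; hence R3C3 = 1.
The 3 cells of cage c must have product 6, so R1C1 = 3.
The two cells of cage b must have sum 3, leaving R1C2 = 1.
Column 3 now contains 1; hence R1C3 = 2.
2 is placed in column 1, which forces R2C1 = 1.
Cage c needs product 6, which forces R2C2 = 2.
1 is placed in row 3, which forces R3C2 = 3.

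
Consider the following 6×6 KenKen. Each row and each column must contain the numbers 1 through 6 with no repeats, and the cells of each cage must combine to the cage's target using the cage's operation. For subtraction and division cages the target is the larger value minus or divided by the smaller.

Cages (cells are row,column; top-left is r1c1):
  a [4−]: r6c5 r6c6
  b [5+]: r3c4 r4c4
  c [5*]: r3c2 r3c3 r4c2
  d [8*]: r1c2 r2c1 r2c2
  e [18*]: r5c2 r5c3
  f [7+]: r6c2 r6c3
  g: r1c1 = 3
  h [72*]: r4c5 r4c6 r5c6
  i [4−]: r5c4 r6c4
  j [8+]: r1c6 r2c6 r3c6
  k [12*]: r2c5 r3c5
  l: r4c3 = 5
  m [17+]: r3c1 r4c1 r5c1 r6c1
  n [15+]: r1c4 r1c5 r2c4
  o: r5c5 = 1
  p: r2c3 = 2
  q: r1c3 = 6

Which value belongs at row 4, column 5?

6

Cage g is a single given cell, so r1c1 = 3.
Cage q is given, which forces r1c3 = 6.
Cage p is given, leaving r2c3 = 2.
Cage c needs product 5; hence r3c2 = 5.
Cage c has product 5, so r3c3 = 1.
Cage c needs product 5; hence r4c2 = 1.
L is a freebie, which forces r4c3 = 5.
6 is placed in column 3, so r5c3 = 3.
O is a freebie, leaving r5c5 = 1.
3 is placed in column 3; hence r6c3 = 4.
The 3 cells of cage d must have product 8, so r1c2 = 2.
Cage d has product 8, leaving r2c1 = 1.
1 is placed in column 2, so r2c2 = 4.
Cage n needs sum 15, which forces r2c4 = 6.
Row 2 now contains 6, so r2c5 = 3.
3 is placed in row 2, leaving r2c6 = 5.
Row 5 now contains 3, which forces r5c2 = 6.
Row 5 now contains 6, leaving r5c6 = 4.
Cage f needs two cells with sum 7; hence r6c2 = 3.
Column 6 now contains 4, leaving r1c6 = 1.
The two cells of cage k must have product 12, so r3c5 = 4.
Cage j needs sum 8; hence r3c6 = 2.
The 3 cells of cage h must have product 72, leaving r4c5 = 6.
The 3 cells of cage h must have product 72; hence r4c6 = 3.
Cage i needs two cells with difference 4, leaving r5c4 = 5.
Cage i's pair has difference 4, which forces r6c4 = 1.
2 is placed in column 6, which forces r6c6 = 6.
Column 4 now contains 5, leaving r1c4 = 4.
Column 5 already has 4, so r1c5 = 5.
Row 3 now contains 2, so r3c1 = 6.
Row 3 now contains 2; hence r3c4 = 3.
The 4 cells of cage m must have sum 17; hence r4c1 = 4.
Row 4 already has 3, so r4c4 = 2.
Row 5 already has 5, which forces r5c1 = 2.
Cage m needs sum 17, leaving r6c1 = 5.
Cage a needs two cells with difference 4; hence r6c5 = 2.
Filled in: 3 2 6 4 5 1 / 1 4 2 6 3 5 / 6 5 1 3 4 2 / 4 1 5 2 6 3 / 2 6 3 5 1 4 / 5 3 4 1 2 6.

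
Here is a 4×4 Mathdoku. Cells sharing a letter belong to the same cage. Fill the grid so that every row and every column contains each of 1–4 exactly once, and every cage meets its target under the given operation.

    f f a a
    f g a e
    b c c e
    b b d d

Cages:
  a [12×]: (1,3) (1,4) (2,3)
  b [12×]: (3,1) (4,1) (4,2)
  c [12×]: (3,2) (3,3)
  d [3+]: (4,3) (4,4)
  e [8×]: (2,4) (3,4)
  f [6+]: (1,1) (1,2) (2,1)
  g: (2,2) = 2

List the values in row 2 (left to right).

3 2 1 4

Cage g is given; hence (2,2) = 2.
Row 2 now contains 2; hence (2,4) = 4.
Column 4 now contains 4, leaving (3,4) = 2.
2 is placed in column 4; hence (4,4) = 1.
Cage a has product 12; hence (1,3) = 4.
1 is placed in column 4; hence (1,4) = 3.
Cage a has product 12, leaving (2,3) = 1.
Cage b needs product 12, so (3,1) = 1.
Column 3 already has 4, leaving (3,3) = 3.
Row 4 now contains 1, so (4,3) = 2.
Row 1 now contains 4; hence (1,1) = 2.
Row 1 now contains 3; hence (1,2) = 1.
1 is placed in row 2, so (2,1) = 3.
3 is placed in row 3, so (3,2) = 4.
Column 1 already has 3, leaving (4,1) = 4.
Column 2 already has 4; hence (4,2) = 3.
Filled in: 2 1 4 3 / 3 2 1 4 / 1 4 3 2 / 4 3 2 1.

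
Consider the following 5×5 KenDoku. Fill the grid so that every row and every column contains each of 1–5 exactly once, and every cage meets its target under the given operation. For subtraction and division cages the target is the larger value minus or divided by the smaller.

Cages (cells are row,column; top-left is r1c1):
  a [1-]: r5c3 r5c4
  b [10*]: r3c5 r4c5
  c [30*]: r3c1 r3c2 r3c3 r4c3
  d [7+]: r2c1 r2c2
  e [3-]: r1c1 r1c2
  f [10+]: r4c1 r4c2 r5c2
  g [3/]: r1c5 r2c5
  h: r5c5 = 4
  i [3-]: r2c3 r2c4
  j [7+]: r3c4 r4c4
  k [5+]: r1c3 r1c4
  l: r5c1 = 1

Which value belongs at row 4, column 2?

Cage l is given, leaving r5c1 = 1.
H is a freebie, which forces r5c5 = 4.
The only place for 4 in row 3 is r3c4.
Cage j's pair has sum 7, so r4c4 = 3.
3 is placed in column 4; hence r5c4 = 2.
Cage k needs two cells with sum 5, so r1c3 = 4.
Column 4 already has 2, which forces r1c4 = 1.
1 is placed in row 1, so r1c5 = 3.
Column 3 now contains 4; hence r2c3 = 2.
Column 4 now contains 1, which forces r2c4 = 5.
Column 5 now contains 3; hence r2c5 = 1.
Row 5 already has 2, so r5c3 = 3.
The 3 cells of cage f must have sum 10, leaving r4c1 = 4.
The 3 cells of cage f must have sum 10, so r4c2 = 1.
Row 4 already has 1, leaving r4c3 = 5.
Row 4 already has 5; hence r4c5 = 2.
3 is placed in row 5, so r5c2 = 5.
Cage e's pair has difference 3, leaving r1c1 = 5.
Column 2 now contains 5, which forces r1c2 = 2.
Column 1 now contains 4, so r2c1 = 3.
The two cells of cage d must have sum 7, which forces r2c2 = 4.
3 is placed in column 1, which forces r3c1 = 2.
2 is placed in column 2, leaving r3c2 = 3.
Column 3 already has 5, leaving r3c3 = 1.
Column 5 now contains 2, so r3c5 = 5.
Filled in: 5 2 4 1 3 / 3 4 2 5 1 / 2 3 1 4 5 / 4 1 5 3 2 / 1 5 3 2 4.

1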